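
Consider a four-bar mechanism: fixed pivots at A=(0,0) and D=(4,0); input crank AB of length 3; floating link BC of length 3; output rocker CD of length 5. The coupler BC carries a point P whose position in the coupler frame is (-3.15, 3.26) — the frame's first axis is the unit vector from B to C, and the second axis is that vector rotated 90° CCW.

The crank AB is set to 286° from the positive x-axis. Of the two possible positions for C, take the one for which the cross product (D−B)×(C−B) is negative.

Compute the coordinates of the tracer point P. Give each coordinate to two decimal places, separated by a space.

0.70 1.65

A=(0,0), D=(4.00,0)
B = A + 3.00·(cos286°, sin286°) = (0.8269, -2.8838)
|BD| = 4.2877
circle(B,3.00) ∩ circle(D,5.00): a=0.2781, h=2.9871
  candidates: C₊=(-0.9763,-0.4862) cross=12.808; C₋=(3.0417,-4.9073) cross=-12.808
  mode - wants cross < 0 → take C=(3.0417,-4.9073) (cross=-12.808)
ex = (C−B)/|BC| = (0.7383,-0.6745); ey = (0.6745,0.7383)
P = B + -3.15·ex + 3.26·ey = (0.7003,1.6477)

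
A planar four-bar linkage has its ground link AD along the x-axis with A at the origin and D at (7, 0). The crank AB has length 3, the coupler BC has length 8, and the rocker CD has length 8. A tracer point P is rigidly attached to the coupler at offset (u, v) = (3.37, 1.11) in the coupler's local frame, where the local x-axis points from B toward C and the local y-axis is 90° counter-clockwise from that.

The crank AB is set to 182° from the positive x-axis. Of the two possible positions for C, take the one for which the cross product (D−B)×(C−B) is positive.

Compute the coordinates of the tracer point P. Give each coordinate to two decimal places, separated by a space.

-1.79 3.23

A=(0,0), D=(7.00,0)
B = A + 3.00·(cos182°, sin182°) = (-2.9982, -0.1047)
|BD| = 9.9987
circle(B,8.00) ∩ circle(D,8.00): a=4.9994, h=6.2455
  candidates: C₊=(1.9355,6.1928) cross=62.447; C₋=(2.0663,-6.2975) cross=-62.447
  mode + wants cross > 0 → take C=(1.9355,6.1928) (cross=62.447)
ex = (C−B)/|BC| = (0.6167,0.7872); ey = (-0.7872,0.6167)
P = B + 3.37·ex + 1.11·ey = (-1.7936,3.2327)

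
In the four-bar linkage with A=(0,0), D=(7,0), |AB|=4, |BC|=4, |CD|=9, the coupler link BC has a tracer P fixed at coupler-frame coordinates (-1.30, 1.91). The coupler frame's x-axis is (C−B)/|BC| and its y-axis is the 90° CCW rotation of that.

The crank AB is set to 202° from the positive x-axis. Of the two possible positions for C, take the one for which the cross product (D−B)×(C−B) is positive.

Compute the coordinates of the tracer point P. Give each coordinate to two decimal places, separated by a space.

A=(0,0), D=(7.00,0)
B = A + 4.00·(cos202°, sin202°) = (-3.7087, -1.4984)
|BD| = 10.8131
circle(B,4.00) ∩ circle(D,9.00): a=2.4009, h=3.1993
  candidates: C₊=(-1.7743,2.0027) cross=34.594; C₋=(-0.8876,-4.3342) cross=-34.594
  mode + wants cross > 0 → take C=(-1.7743,2.0027) (cross=34.594)
ex = (C−B)/|BC| = (0.4836,0.8753); ey = (-0.8753,0.4836)
P = B + -1.30·ex + 1.91·ey = (-6.0092,-1.7126)

-6.01 -1.71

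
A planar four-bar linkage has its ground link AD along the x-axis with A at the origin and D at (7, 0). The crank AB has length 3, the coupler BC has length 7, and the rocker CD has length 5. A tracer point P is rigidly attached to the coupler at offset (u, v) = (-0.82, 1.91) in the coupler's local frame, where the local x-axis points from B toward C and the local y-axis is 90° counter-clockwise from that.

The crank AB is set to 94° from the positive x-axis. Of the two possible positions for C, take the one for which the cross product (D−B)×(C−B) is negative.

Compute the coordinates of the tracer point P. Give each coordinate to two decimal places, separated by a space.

1.08 4.62

A=(0,0), D=(7.00,0)
B = A + 3.00·(cos94°, sin94°) = (-0.2093, 2.9927)
|BD| = 7.8058
circle(B,7.00) ∩ circle(D,5.00): a=5.4402, h=4.4050
  candidates: C₊=(6.5041,4.9753) cross=34.384; C₋=(3.1264,-3.1615) cross=-34.384
  mode - wants cross < 0 → take C=(3.1264,-3.1615) (cross=-34.384)
ex = (C−B)/|BC| = (0.4765,-0.8792); ey = (0.8792,0.4765)
P = B + -0.82·ex + 1.91·ey = (1.0792,4.6238)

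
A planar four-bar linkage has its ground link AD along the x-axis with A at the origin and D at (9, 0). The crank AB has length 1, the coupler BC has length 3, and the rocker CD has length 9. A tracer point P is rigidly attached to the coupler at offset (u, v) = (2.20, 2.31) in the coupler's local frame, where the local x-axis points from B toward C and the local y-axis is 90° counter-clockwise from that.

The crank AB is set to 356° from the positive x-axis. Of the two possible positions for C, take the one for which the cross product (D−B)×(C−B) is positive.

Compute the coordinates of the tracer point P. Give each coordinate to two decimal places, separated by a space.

-1.66 1.69

A=(0,0), D=(9.00,0)
B = A + 1.00·(cos356°, sin356°) = (0.9976, -0.0698)
|BD| = 8.0027
circle(B,3.00) ∩ circle(D,9.00): a=-0.4971, h=2.9585
  candidates: C₊=(0.4747,2.8843) cross=23.676; C₋=(0.5263,-3.0325) cross=-23.676
  mode + wants cross > 0 → take C=(0.4747,2.8843) (cross=23.676)
ex = (C−B)/|BC| = (-0.1743,0.9847); ey = (-0.9847,-0.1743)
P = B + 2.20·ex + 2.31·ey = (-1.6605,1.6940)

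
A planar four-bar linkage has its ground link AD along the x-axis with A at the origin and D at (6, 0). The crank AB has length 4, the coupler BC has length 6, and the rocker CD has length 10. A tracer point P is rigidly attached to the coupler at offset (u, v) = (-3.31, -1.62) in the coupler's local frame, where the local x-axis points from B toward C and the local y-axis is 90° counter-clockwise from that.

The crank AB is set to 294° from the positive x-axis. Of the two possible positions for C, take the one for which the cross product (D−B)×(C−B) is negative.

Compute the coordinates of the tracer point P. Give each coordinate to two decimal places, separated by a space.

A=(0,0), D=(6.00,0)
B = A + 4.00·(cos294°, sin294°) = (1.6269, -3.6542)
|BD| = 5.6988
circle(B,6.00) ∩ circle(D,10.00): a=-2.7658, h=5.3245
  candidates: C₊=(-3.9096,-1.3418) cross=30.344; C₋=(2.9188,-9.5135) cross=-30.344
  mode - wants cross < 0 → take C=(2.9188,-9.5135) (cross=-30.344)
ex = (C−B)/|BC| = (0.2153,-0.9765); ey = (0.9765,0.2153)
P = B + -3.31·ex + -1.62·ey = (-0.6677,-0.7706)

-0.67 -0.77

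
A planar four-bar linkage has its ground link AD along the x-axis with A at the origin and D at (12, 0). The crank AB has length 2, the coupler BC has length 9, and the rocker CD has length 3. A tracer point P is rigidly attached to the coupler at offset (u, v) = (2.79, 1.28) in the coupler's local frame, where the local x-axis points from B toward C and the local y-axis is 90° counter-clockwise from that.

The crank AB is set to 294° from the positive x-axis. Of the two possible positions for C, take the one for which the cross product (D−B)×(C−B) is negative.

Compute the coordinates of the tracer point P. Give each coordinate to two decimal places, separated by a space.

A=(0,0), D=(12.00,0)
B = A + 2.00·(cos294°, sin294°) = (0.8135, -1.8271)
|BD| = 11.3348
circle(B,9.00) ∩ circle(D,3.00): a=8.8434, h=1.6713
  candidates: C₊=(9.2719,1.2479) cross=18.944; C₋=(9.8107,-2.0511) cross=-18.944
  mode - wants cross < 0 → take C=(9.8107,-2.0511) (cross=-18.944)
ex = (C−B)/|BC| = (0.9997,-0.0249); ey = (0.0249,0.9997)
P = B + 2.79·ex + 1.28·ey = (3.6345,-0.6169)

3.63 -0.62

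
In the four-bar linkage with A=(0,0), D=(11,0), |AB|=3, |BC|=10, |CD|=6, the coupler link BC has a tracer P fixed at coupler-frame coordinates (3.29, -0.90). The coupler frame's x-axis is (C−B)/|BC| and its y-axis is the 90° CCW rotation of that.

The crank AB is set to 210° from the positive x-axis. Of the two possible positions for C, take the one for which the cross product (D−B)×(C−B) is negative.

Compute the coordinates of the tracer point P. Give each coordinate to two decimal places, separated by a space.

0.28 -3.33

A=(0,0), D=(11.00,0)
B = A + 3.00·(cos210°, sin210°) = (-2.5981, -1.5000)
|BD| = 13.6806
circle(B,10.00) ∩ circle(D,6.00): a=9.1794, h=3.9673
  candidates: C₊=(6.0910,3.4498) cross=54.275; C₋=(6.9609,-4.4369) cross=-54.275
  mode - wants cross < 0 → take C=(6.9609,-4.4369) (cross=-54.275)
ex = (C−B)/|BC| = (0.9559,-0.2937); ey = (0.2937,0.9559)
P = B + 3.29·ex + -0.90·ey = (0.2825,-3.3265)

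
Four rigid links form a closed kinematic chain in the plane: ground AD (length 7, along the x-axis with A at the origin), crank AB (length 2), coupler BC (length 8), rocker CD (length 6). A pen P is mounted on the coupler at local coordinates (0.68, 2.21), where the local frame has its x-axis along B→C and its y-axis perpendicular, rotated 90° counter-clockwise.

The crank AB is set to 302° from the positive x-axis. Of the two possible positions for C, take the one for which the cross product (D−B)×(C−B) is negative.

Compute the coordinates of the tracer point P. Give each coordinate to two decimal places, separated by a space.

2.81 -0.18

A=(0,0), D=(7.00,0)
B = A + 2.00·(cos302°, sin302°) = (1.0598, -1.6961)
|BD| = 6.1776
circle(B,8.00) ∩ circle(D,6.00): a=5.3550, h=5.9434
  candidates: C₊=(4.5773,5.4891) cross=36.715; C₋=(7.8409,-5.9408) cross=-36.715
  mode - wants cross < 0 → take C=(7.8409,-5.9408) (cross=-36.715)
ex = (C−B)/|BC| = (0.8476,-0.5306); ey = (0.5306,0.8476)
P = B + 0.68·ex + 2.21·ey = (2.8088,-0.1836)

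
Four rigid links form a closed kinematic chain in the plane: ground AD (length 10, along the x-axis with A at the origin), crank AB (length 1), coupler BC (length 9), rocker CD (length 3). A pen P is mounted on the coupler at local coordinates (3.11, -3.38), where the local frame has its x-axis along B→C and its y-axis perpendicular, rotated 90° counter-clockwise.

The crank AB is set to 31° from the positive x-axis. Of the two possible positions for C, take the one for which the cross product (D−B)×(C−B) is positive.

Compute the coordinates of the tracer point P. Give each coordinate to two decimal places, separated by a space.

A=(0,0), D=(10.00,0)
B = A + 1.00·(cos31°, sin31°) = (0.8572, 0.5150)
|BD| = 9.1573
circle(B,9.00) ∩ circle(D,3.00): a=8.5099, h=2.9293
  candidates: C₊=(9.5184,2.9611) cross=26.825; C₋=(9.1889,-2.8883) cross=-26.825
  mode + wants cross > 0 → take C=(9.5184,2.9611) (cross=26.825)
ex = (C−B)/|BC| = (0.9624,0.2718); ey = (-0.2718,0.9624)
P = B + 3.11·ex + -3.38·ey = (4.7687,-1.8925)

4.77 -1.89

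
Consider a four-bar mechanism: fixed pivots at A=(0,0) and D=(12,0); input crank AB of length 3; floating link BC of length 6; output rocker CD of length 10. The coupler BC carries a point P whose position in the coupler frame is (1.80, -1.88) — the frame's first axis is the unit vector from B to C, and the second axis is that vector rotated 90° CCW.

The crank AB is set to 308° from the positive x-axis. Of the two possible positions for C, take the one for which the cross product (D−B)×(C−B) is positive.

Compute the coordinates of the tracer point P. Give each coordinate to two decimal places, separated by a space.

A=(0,0), D=(12.00,0)
B = A + 3.00·(cos308°, sin308°) = (1.8470, -2.3640)
|BD| = 10.4246
circle(B,6.00) ∩ circle(D,10.00): a=2.1426, h=5.6044
  candidates: C₊=(2.6629,3.5802) cross=58.423; C₋=(5.2047,-7.3365) cross=-58.423
  mode + wants cross > 0 → take C=(2.6629,3.5802) (cross=58.423)
ex = (C−B)/|BC| = (0.1360,0.9907); ey = (-0.9907,0.1360)
P = B + 1.80·ex + -1.88·ey = (3.9543,-0.8364)

3.95 -0.84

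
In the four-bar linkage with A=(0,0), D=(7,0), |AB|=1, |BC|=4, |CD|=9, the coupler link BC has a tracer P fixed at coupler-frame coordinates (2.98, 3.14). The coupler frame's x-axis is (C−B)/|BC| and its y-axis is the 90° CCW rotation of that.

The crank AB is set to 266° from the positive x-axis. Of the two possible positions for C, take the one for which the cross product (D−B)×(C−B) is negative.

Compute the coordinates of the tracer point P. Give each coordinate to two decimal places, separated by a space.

2.73 -4.30

A=(0,0), D=(7.00,0)
B = A + 1.00·(cos266°, sin266°) = (-0.0698, -0.9976)
|BD| = 7.1398
circle(B,4.00) ∩ circle(D,9.00): a=-0.9821, h=3.8776
  candidates: C₊=(-1.5840,2.7048) cross=27.685; C₋=(-0.5004,-4.9743) cross=-27.685
  mode - wants cross < 0 → take C=(-0.5004,-4.9743) (cross=-27.685)
ex = (C−B)/|BC| = (-0.1077,-0.9942); ey = (0.9942,-0.1077)
P = B + 2.98·ex + 3.14·ey = (2.7312,-4.2983)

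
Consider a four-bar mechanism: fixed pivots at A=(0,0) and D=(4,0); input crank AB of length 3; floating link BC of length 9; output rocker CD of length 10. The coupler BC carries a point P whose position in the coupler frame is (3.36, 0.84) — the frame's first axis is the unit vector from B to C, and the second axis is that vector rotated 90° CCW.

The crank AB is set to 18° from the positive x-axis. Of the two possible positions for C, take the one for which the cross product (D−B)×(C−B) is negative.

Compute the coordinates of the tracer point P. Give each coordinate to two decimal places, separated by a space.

A=(0,0), D=(4.00,0)
B = A + 3.00·(cos18°, sin18°) = (2.8532, 0.9271)
|BD| = 1.4747
circle(B,9.00) ∩ circle(D,10.00): a=-5.7048, h=6.9610
  candidates: C₊=(2.7926,9.9268) cross=10.265; C₋=(-5.9594,-0.9001) cross=-10.265
  mode - wants cross < 0 → take C=(-5.9594,-0.9001) (cross=-10.265)
ex = (C−B)/|BC| = (-0.9792,-0.2030); ey = (0.2030,-0.9792)
P = B + 3.36·ex + 0.84·ey = (-0.2663,-0.5776)

-0.27 -0.58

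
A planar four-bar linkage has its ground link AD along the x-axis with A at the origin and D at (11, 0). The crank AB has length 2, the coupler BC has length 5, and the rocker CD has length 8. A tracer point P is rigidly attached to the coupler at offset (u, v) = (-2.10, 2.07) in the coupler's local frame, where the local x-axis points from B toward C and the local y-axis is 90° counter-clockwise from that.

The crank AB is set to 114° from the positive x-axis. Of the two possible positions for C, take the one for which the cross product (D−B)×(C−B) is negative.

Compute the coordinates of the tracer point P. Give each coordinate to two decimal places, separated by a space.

-1.17 4.75

A=(0,0), D=(11.00,0)
B = A + 2.00·(cos114°, sin114°) = (-0.8135, 1.8271)
|BD| = 11.9539
circle(B,5.00) ∩ circle(D,8.00): a=4.3457, h=2.4728
  candidates: C₊=(3.8591,3.6066) cross=29.560; C₋=(3.1032,-1.2809) cross=-29.560
  mode - wants cross < 0 → take C=(3.1032,-1.2809) (cross=-29.560)
ex = (C−B)/|BC| = (0.7833,-0.6216); ey = (0.6216,0.7833)
P = B + -2.10·ex + 2.07·ey = (-1.1718,4.7540)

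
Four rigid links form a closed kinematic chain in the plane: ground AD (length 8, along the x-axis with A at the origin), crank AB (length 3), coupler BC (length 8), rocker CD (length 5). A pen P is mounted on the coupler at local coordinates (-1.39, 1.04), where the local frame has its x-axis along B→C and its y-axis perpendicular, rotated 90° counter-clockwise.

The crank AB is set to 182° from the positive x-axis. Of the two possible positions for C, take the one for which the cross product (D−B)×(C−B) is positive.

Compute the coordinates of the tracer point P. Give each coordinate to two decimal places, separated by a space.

A=(0,0), D=(8.00,0)
B = A + 3.00·(cos182°, sin182°) = (-2.9982, -0.1047)
|BD| = 10.9987
circle(B,8.00) ∩ circle(D,5.00): a=7.2723, h=3.3338
  candidates: C₊=(4.2420,3.2981) cross=36.667; C₋=(4.3055,-3.3691) cross=-36.667
  mode + wants cross > 0 → take C=(4.2420,3.2981) (cross=36.667)
ex = (C−B)/|BC| = (0.9050,0.4254); ey = (-0.4254,0.9050)
P = B + -1.39·ex + 1.04·ey = (-4.6985,0.2453)

-4.70 0.25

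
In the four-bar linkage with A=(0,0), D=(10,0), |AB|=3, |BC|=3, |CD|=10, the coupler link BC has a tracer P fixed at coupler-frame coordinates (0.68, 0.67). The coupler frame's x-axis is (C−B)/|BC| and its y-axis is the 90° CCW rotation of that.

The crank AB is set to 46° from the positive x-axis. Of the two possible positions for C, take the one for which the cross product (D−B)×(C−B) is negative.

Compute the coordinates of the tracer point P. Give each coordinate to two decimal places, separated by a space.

2.09 1.20

A=(0,0), D=(10.00,0)
B = A + 3.00·(cos46°, sin46°) = (2.0840, 2.1580)
|BD| = 8.2049
circle(B,3.00) ∩ circle(D,10.00): a=-1.4430, h=2.6302
  candidates: C₊=(1.3835,5.0751) cross=21.580; C₋=(0.0000,-0.0000) cross=-21.580
  mode - wants cross < 0 → take C=(0.0000,-0.0000) (cross=-21.580)
ex = (C−B)/|BC| = (-0.6947,-0.7193); ey = (0.7193,-0.6947)
P = B + 0.68·ex + 0.67·ey = (2.0936,1.2034)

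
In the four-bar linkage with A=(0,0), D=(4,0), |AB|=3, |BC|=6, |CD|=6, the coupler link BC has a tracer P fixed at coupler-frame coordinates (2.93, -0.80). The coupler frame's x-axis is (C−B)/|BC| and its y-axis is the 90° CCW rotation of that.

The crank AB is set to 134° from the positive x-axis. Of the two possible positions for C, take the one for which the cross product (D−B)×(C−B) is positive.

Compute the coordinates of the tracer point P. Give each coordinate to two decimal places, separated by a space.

0.72 3.33

A=(0,0), D=(4.00,0)
B = A + 3.00·(cos134°, sin134°) = (-2.0840, 2.1580)
|BD| = 6.4554
circle(B,6.00) ∩ circle(D,6.00): a=3.2277, h=5.0579
  candidates: C₊=(2.6488,5.8459) cross=32.650; C₋=(-0.7328,-3.6879) cross=-32.650
  mode + wants cross > 0 → take C=(2.6488,5.8459) (cross=32.650)
ex = (C−B)/|BC| = (0.7888,0.6146); ey = (-0.6146,0.7888)
P = B + 2.93·ex + -0.80·ey = (0.7189,3.3279)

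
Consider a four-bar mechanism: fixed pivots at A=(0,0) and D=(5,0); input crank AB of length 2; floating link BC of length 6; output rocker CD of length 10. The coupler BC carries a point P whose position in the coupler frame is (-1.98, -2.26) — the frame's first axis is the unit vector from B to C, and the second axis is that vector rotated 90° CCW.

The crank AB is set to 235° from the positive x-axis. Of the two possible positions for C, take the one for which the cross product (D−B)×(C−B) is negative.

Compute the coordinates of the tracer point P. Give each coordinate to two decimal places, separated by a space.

A=(0,0), D=(5.00,0)
B = A + 2.00·(cos235°, sin235°) = (-1.1472, -1.6383)
|BD| = 6.3617
circle(B,6.00) ∩ circle(D,10.00): a=-1.8492, h=5.7079
  candidates: C₊=(-4.4039,3.4009) cross=36.312; C₋=(-1.4641,-7.6299) cross=-36.312
  mode - wants cross < 0 → take C=(-1.4641,-7.6299) (cross=-36.312)
ex = (C−B)/|BC| = (-0.0528,-0.9986); ey = (0.9986,-0.0528)
P = B + -1.98·ex + -2.26·ey = (-3.2994,0.4583)

-3.30 0.46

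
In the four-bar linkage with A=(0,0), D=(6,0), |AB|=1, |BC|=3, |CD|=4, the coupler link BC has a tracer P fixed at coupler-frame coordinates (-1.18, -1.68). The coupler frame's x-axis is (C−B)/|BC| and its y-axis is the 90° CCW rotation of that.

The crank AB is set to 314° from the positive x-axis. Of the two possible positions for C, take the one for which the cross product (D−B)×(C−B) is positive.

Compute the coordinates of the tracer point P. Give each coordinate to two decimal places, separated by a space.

A=(0,0), D=(6.00,0)
B = A + 1.00·(cos314°, sin314°) = (0.6947, -0.7193)
|BD| = 5.3539
circle(B,3.00) ∩ circle(D,4.00): a=2.0232, h=2.2151
  candidates: C₊=(2.4019,1.7475) cross=11.859; C₋=(2.9971,-2.6425) cross=-11.859
  mode + wants cross > 0 → take C=(2.4019,1.7475) (cross=11.859)
ex = (C−B)/|BC| = (0.5691,0.8223); ey = (-0.8223,0.5691)
P = B + -1.18·ex + -1.68·ey = (1.4046,-2.6457)

1.40 -2.65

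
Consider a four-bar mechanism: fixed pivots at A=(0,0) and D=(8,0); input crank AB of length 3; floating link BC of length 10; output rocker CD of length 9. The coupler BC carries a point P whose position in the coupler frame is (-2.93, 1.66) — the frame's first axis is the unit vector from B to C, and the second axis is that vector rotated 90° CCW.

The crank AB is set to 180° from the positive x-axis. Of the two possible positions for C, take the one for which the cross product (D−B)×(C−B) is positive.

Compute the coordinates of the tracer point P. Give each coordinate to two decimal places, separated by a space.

-6.15 -1.20

A=(0,0), D=(8.00,0)
B = A + 3.00·(cos180°, sin180°) = (-3.0000, 0.0000)
|BD| = 11.0000
circle(B,10.00) ∩ circle(D,9.00): a=6.3636, h=7.7139
  candidates: C₊=(3.3636,7.7139) cross=84.853; C₋=(3.3636,-7.7139) cross=-84.853
  mode + wants cross > 0 → take C=(3.3636,7.7139) (cross=84.853)
ex = (C−B)/|BC| = (0.6364,0.7714); ey = (-0.7714,0.6364)
P = B + -2.93·ex + 1.66·ey = (-6.1451,-1.2038)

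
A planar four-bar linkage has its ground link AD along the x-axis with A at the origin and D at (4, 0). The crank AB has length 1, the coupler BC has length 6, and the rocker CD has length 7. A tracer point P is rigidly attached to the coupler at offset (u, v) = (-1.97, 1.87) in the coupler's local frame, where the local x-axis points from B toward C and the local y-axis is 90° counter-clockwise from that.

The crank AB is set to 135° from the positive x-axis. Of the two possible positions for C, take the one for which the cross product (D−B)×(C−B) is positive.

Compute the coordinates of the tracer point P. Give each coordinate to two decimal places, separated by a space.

A=(0,0), D=(4.00,0)
B = A + 1.00·(cos135°, sin135°) = (-0.7071, 0.7071)
|BD| = 4.7599
circle(B,6.00) ∩ circle(D,7.00): a=1.0144, h=5.9136
  candidates: C₊=(1.1745,6.4044) cross=28.148; C₋=(-0.5825,-5.2916) cross=-28.148
  mode + wants cross > 0 → take C=(1.1745,6.4044) (cross=28.148)
ex = (C−B)/|BC| = (0.3136,0.9496); ey = (-0.9496,0.3136)
P = B + -1.97·ex + 1.87·ey = (-3.1006,-0.5771)

-3.10 -0.58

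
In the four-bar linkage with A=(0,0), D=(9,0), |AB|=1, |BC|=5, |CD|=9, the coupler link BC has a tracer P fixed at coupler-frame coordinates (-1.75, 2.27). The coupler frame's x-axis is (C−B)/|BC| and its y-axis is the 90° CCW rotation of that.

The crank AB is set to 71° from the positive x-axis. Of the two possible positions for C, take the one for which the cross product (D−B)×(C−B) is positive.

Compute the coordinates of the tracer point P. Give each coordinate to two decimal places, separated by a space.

-2.40 0.06

A=(0,0), D=(9.00,0)
B = A + 1.00·(cos71°, sin71°) = (0.3256, 0.9455)
|BD| = 8.7258
circle(B,5.00) ∩ circle(D,9.00): a=1.1540, h=4.8650
  candidates: C₊=(2.0000,5.6568) cross=42.451; C₋=(0.9456,-4.0159) cross=-42.451
  mode + wants cross > 0 → take C=(2.0000,5.6568) (cross=42.451)
ex = (C−B)/|BC| = (0.3349,0.9423); ey = (-0.9423,0.3349)
P = B + -1.75·ex + 2.27·ey = (-2.3994,0.0567)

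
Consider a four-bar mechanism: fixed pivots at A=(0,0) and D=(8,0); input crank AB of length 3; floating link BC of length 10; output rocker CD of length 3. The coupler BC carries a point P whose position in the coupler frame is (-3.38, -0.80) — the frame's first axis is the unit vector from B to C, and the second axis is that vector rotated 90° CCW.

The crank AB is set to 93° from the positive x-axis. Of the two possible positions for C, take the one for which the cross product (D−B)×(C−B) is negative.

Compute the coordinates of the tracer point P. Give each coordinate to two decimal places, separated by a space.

A=(0,0), D=(8.00,0)
B = A + 3.00·(cos93°, sin93°) = (-0.1570, 2.9959)
|BD| = 8.6898
circle(B,10.00) ∩ circle(D,3.00): a=9.5809, h=2.8646
  candidates: C₊=(9.8241,2.3817) cross=24.893; C₋=(7.8489,-2.9962) cross=-24.893
  mode - wants cross < 0 → take C=(7.8489,-2.9962) (cross=-24.893)
ex = (C−B)/|BC| = (0.8006,-0.5992); ey = (0.5992,0.8006)
P = B + -3.38·ex + -0.80·ey = (-3.3424,4.3807)

-3.34 4.38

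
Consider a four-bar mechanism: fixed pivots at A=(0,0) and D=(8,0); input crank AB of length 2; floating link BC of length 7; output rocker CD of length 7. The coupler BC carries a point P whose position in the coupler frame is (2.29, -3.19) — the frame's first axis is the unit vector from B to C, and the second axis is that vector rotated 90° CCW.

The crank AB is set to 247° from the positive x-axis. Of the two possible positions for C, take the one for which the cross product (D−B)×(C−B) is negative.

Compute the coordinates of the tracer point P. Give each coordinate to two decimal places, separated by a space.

-0.96 -5.76

A=(0,0), D=(8.00,0)
B = A + 2.00·(cos247°, sin247°) = (-0.7815, -1.8410)
|BD| = 8.9724
circle(B,7.00) ∩ circle(D,7.00): a=4.4862, h=5.3735
  candidates: C₊=(2.5067,4.3386) cross=48.213; C₋=(4.7118,-6.1796) cross=-48.213
  mode - wants cross < 0 → take C=(4.7118,-6.1796) (cross=-48.213)
ex = (C−B)/|BC| = (0.7848,-0.6198); ey = (0.6198,0.7848)
P = B + 2.29·ex + -3.19·ey = (-0.9615,-5.7637)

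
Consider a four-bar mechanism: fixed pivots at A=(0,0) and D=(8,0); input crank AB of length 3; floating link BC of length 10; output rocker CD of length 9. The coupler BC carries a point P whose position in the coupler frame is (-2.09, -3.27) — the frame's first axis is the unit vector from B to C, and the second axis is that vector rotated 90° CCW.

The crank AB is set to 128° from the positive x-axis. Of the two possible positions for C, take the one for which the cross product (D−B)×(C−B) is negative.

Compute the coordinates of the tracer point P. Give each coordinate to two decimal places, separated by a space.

-5.68 2.98

A=(0,0), D=(8.00,0)
B = A + 3.00·(cos128°, sin128°) = (-1.8470, 2.3640)
|BD| = 10.1268
circle(B,10.00) ∩ circle(D,9.00): a=6.0015, h=7.9989
  candidates: C₊=(5.8560,8.7409) cross=81.003; C₋=(2.1214,-6.8148) cross=-81.003
  mode - wants cross < 0 → take C=(2.1214,-6.8148) (cross=-81.003)
ex = (C−B)/|BC| = (0.3968,-0.9179); ey = (0.9179,0.3968)
P = B + -2.09·ex + -3.27·ey = (-5.6779,2.9848)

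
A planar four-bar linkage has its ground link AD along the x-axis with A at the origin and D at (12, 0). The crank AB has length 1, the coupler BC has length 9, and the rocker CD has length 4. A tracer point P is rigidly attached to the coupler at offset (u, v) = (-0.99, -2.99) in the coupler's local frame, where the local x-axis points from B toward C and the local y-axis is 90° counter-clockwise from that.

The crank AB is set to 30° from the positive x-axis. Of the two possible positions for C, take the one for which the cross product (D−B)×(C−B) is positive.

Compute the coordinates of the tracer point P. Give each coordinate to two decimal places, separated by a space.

A=(0,0), D=(12.00,0)
B = A + 1.00·(cos30°, sin30°) = (0.8660, 0.5000)
|BD| = 11.1452
circle(B,9.00) ∩ circle(D,4.00): a=8.4887, h=2.9904
  candidates: C₊=(9.4803,3.1066) cross=33.329; C₋=(9.2120,-2.8683) cross=-33.329
  mode + wants cross > 0 → take C=(9.4803,3.1066) (cross=33.329)
ex = (C−B)/|BC| = (0.9571,0.2896); ey = (-0.2896,0.9571)
P = B + -0.99·ex + -2.99·ey = (0.7844,-2.6486)

0.78 -2.65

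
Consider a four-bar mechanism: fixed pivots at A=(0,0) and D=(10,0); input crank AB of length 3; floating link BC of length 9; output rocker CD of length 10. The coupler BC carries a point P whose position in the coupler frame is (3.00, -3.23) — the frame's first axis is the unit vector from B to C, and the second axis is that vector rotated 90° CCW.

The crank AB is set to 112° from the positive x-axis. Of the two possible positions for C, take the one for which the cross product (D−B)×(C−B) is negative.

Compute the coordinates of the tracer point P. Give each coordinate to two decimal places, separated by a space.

-3.20 -1.11

A=(0,0), D=(10.00,0)
B = A + 3.00·(cos112°, sin112°) = (-1.1238, 2.7816)
|BD| = 11.4663
circle(B,9.00) ∩ circle(D,10.00): a=4.9046, h=7.5462
  candidates: C₊=(5.4649,8.9125) cross=86.527; C₋=(1.8037,-5.7290) cross=-86.527
  mode - wants cross < 0 → take C=(1.8037,-5.7290) (cross=-86.527)
ex = (C−B)/|BC| = (0.3253,-0.9456); ey = (0.9456,0.3253)
P = B + 3.00·ex + -3.23·ey = (-3.2023,-1.1060)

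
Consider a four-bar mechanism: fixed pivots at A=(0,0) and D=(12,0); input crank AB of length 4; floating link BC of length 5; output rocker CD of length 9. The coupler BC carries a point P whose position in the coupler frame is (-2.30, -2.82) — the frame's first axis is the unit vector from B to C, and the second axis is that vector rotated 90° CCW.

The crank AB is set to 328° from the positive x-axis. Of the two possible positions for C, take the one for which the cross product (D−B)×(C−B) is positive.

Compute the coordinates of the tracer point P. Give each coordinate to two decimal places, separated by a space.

A=(0,0), D=(12.00,0)
B = A + 4.00·(cos328°, sin328°) = (3.3922, -2.1197)
|BD| = 8.8650
circle(B,5.00) ∩ circle(D,9.00): a=1.2740, h=4.8350
  candidates: C₊=(3.4731,2.8797) cross=42.862; C₋=(5.7853,-6.5098) cross=-42.862
  mode + wants cross > 0 → take C=(3.4731,2.8797) (cross=42.862)
ex = (C−B)/|BC| = (0.0162,0.9999); ey = (-0.9999,0.0162)
P = B + -2.30·ex + -2.82·ey = (6.1746,-4.4650)

6.17 -4.47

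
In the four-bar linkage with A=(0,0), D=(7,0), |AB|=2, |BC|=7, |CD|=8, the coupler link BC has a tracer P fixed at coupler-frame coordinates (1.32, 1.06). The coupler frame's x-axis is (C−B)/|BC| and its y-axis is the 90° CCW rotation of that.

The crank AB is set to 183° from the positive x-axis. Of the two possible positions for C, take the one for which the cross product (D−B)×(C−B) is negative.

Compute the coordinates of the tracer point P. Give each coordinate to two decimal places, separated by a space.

A=(0,0), D=(7.00,0)
B = A + 2.00·(cos183°, sin183°) = (-1.9973, -0.1047)
|BD| = 8.9979
circle(B,7.00) ∩ circle(D,8.00): a=3.6654, h=5.9636
  candidates: C₊=(1.5985,5.9012) cross=53.660; C₋=(1.7373,-6.0253) cross=-53.660
  mode - wants cross < 0 → take C=(1.7373,-6.0253) (cross=-53.660)
ex = (C−B)/|BC| = (0.5335,-0.8458); ey = (0.8458,0.5335)
P = B + 1.32·ex + 1.06·ey = (-0.3965,-0.6556)

-0.40 -0.66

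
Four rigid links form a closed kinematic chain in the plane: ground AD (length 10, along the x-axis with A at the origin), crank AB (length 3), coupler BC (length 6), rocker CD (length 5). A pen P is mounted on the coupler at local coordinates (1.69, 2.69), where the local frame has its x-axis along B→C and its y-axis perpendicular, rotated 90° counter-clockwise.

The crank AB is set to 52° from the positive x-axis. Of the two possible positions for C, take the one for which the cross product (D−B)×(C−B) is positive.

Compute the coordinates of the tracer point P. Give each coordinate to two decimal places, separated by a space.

2.56 5.46

A=(0,0), D=(10.00,0)
B = A + 3.00·(cos52°, sin52°) = (1.8470, 2.3640)
|BD| = 8.4888
circle(B,6.00) ∩ circle(D,5.00): a=4.8923, h=3.4735
  candidates: C₊=(7.5131,4.3377) cross=29.486; C₋=(5.5784,-2.3345) cross=-29.486
  mode + wants cross > 0 → take C=(7.5131,4.3377) (cross=29.486)
ex = (C−B)/|BC| = (0.9444,0.3289); ey = (-0.3289,0.9444)
P = B + 1.69·ex + 2.69·ey = (2.5581,5.4602)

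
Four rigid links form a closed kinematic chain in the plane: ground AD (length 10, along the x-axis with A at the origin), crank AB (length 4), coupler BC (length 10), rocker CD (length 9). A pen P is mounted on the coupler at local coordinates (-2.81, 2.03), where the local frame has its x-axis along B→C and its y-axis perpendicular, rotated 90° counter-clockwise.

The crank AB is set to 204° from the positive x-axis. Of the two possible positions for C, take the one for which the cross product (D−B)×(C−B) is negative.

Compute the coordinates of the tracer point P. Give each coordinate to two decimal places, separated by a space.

-4.85 1.63

A=(0,0), D=(10.00,0)
B = A + 4.00·(cos204°, sin204°) = (-3.6542, -1.6269)
|BD| = 13.7508
circle(B,10.00) ∩ circle(D,9.00): a=7.5663, h=6.5385
  candidates: C₊=(3.0853,5.7608) cross=89.909; C₋=(4.6325,-7.2243) cross=-89.909
  mode - wants cross < 0 → take C=(4.6325,-7.2243) (cross=-89.909)
ex = (C−B)/|BC| = (0.8287,-0.5597); ey = (0.5597,0.8287)
P = B + -2.81·ex + 2.03·ey = (-4.8465,1.6281)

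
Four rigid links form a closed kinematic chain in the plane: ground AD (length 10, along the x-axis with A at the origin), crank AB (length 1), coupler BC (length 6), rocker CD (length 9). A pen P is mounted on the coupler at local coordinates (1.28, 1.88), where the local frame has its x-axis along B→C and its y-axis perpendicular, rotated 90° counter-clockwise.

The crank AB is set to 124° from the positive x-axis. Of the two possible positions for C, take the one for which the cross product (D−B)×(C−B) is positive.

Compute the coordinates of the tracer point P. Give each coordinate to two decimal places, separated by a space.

A=(0,0), D=(10.00,0)
B = A + 1.00·(cos124°, sin124°) = (-0.5592, 0.8290)
|BD| = 10.5917
circle(B,6.00) ∩ circle(D,9.00): a=3.1715, h=5.0933
  candidates: C₊=(3.0013,5.6584) cross=53.946; C₋=(2.2040,-4.4968) cross=-53.946
  mode + wants cross > 0 → take C=(3.0013,5.6584) (cross=53.946)
ex = (C−B)/|BC| = (0.5934,0.8049); ey = (-0.8049,0.5934)
P = B + 1.28·ex + 1.88·ey = (-1.3128,2.9749)

-1.31 2.97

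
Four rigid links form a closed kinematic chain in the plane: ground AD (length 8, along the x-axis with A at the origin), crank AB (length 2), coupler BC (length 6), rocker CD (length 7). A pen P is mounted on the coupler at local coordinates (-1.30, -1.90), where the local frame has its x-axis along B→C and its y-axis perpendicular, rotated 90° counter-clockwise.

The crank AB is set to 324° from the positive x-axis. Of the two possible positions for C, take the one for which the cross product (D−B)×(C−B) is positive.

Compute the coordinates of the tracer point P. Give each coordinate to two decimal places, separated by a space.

A=(0,0), D=(8.00,0)
B = A + 2.00·(cos324°, sin324°) = (1.6180, -1.1756)
|BD| = 6.4893
circle(B,6.00) ∩ circle(D,7.00): a=2.2430, h=5.5650
  candidates: C₊=(2.8158,4.7037) cross=36.113; C₋=(4.8321,-6.2421) cross=-36.113
  mode + wants cross > 0 → take C=(2.8158,4.7037) (cross=36.113)
ex = (C−B)/|BC| = (0.1996,0.9799); ey = (-0.9799,0.1996)
P = B + -1.30·ex + -1.90·ey = (3.2203,-2.8287)

3.22 -2.83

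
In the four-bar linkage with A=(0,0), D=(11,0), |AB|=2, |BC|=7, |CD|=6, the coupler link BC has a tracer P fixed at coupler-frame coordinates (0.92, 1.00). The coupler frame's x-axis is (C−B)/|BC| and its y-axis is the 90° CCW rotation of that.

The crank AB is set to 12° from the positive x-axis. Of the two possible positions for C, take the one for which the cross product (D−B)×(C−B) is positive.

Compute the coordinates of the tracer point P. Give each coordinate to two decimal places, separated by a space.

2.05 1.77

A=(0,0), D=(11.00,0)
B = A + 2.00·(cos12°, sin12°) = (1.9563, 0.4158)
|BD| = 9.0533
circle(B,7.00) ∩ circle(D,6.00): a=5.2446, h=4.6362
  candidates: C₊=(7.4083,4.8062) cross=41.973; C₋=(6.9824,-4.4563) cross=-41.973
  mode + wants cross > 0 → take C=(7.4083,4.8062) (cross=41.973)
ex = (C−B)/|BC| = (0.7789,0.6272); ey = (-0.6272,0.7789)
P = B + 0.92·ex + 1.00·ey = (2.0456,1.7717)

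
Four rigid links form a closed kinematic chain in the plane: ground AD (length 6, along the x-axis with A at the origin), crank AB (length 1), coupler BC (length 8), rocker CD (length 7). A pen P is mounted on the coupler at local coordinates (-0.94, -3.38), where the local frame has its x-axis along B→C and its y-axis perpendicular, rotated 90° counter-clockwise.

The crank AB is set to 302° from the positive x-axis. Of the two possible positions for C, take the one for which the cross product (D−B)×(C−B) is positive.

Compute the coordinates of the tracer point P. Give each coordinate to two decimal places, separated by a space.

3.30 -3.00

A=(0,0), D=(6.00,0)
B = A + 1.00·(cos302°, sin302°) = (0.5299, -0.8480)
|BD| = 5.5354
circle(B,8.00) ∩ circle(D,7.00): a=4.1226, h=6.8559
  candidates: C₊=(3.5535,6.5586) cross=37.951; C₋=(5.6542,-6.9915) cross=-37.951
  mode + wants cross > 0 → take C=(3.5535,6.5586) (cross=37.951)
ex = (C−B)/|BC| = (0.3779,0.9258); ey = (-0.9258,0.3779)
P = B + -0.94·ex + -3.38·ey = (3.3039,-2.9958)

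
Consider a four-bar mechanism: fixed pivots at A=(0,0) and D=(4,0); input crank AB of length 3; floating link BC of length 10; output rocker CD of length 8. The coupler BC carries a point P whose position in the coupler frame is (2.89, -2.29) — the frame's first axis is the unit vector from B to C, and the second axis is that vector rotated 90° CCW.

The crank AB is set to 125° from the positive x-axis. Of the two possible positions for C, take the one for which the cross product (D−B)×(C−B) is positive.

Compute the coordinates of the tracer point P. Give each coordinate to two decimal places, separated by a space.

A=(0,0), D=(4.00,0)
B = A + 3.00·(cos125°, sin125°) = (-1.7207, 2.4575)
|BD| = 6.2262
circle(B,10.00) ∩ circle(D,8.00): a=6.0041, h=7.9969
  candidates: C₊=(6.9523,7.4353) cross=49.791; C₋=(0.6396,-7.2600) cross=-49.791
  mode + wants cross > 0 → take C=(6.9523,7.4353) (cross=49.791)
ex = (C−B)/|BC| = (0.8673,0.4978); ey = (-0.4978,0.8673)
P = B + 2.89·ex + -2.29·ey = (1.9257,1.9099)

1.93 1.91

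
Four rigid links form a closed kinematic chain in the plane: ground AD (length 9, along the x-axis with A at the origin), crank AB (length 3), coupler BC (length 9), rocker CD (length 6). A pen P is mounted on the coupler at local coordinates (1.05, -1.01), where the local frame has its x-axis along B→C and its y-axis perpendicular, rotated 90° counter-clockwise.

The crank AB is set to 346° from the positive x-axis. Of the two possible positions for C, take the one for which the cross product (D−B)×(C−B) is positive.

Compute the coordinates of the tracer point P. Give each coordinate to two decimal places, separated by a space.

A=(0,0), D=(9.00,0)
B = A + 3.00·(cos346°, sin346°) = (2.9109, -0.7258)
|BD| = 6.1322
circle(B,9.00) ∩ circle(D,6.00): a=6.7353, h=5.9696
  candidates: C₊=(8.8923,5.9990) cross=36.607; C₋=(10.3053,-5.8563) cross=-36.607
  mode + wants cross > 0 → take C=(8.8923,5.9990) (cross=36.607)
ex = (C−B)/|BC| = (0.6646,0.7472); ey = (-0.7472,0.6646)
P = B + 1.05·ex + -1.01·ey = (4.3634,-0.6125)

4.36 -0.61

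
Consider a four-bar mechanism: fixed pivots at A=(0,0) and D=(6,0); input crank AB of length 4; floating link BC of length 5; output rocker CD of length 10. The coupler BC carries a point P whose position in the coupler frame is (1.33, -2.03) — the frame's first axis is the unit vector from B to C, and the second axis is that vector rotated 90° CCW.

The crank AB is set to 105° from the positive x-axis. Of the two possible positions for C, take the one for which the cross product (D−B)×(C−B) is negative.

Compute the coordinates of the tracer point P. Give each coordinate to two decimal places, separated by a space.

-3.46 4.00

A=(0,0), D=(6.00,0)
B = A + 4.00·(cos105°, sin105°) = (-1.0353, 3.8637)
|BD| = 8.0264
circle(B,5.00) ∩ circle(D,10.00): a=-0.6589, h=4.9564
  candidates: C₊=(0.7731,8.5252) cross=39.782; C₋=(-3.9987,-0.1635) cross=-39.782
  mode - wants cross < 0 → take C=(-3.9987,-0.1635) (cross=-39.782)
ex = (C−B)/|BC| = (-0.5927,-0.8054); ey = (0.8054,-0.5927)
P = B + 1.33·ex + -2.03·ey = (-3.4586,3.9956)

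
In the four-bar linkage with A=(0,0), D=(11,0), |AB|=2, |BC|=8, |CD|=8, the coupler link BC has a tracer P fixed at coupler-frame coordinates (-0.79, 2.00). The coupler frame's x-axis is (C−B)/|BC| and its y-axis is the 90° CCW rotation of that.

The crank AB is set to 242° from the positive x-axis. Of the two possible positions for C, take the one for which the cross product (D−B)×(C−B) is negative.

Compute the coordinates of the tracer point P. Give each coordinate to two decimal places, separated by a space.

A=(0,0), D=(11.00,0)
B = A + 2.00·(cos242°, sin242°) = (-0.9389, -1.7659)
|BD| = 12.0688
circle(B,8.00) ∩ circle(D,8.00): a=6.0344, h=5.2522
  candidates: C₊=(4.2620,4.3127) cross=63.388; C₋=(5.7990,-6.0786) cross=-63.388
  mode - wants cross < 0 → take C=(5.7990,-6.0786) (cross=-63.388)
ex = (C−B)/|BC| = (0.8422,-0.5391); ey = (0.5391,0.8422)
P = B + -0.79·ex + 2.00·ey = (-0.5261,0.3445)

-0.53 0.34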